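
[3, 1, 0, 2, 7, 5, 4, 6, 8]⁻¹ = [2, 1, 3, 0, 6, 5, 7, 4, 8]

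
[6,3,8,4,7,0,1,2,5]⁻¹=[5,6,7,1,3,8,0,4,2]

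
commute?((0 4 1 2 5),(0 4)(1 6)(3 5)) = no:(0 4 1 2 5) * (0 4)(1 6)(3 5) = (1 2 3 5 4 6),(0 4)(1 6)(3 5) * (0 4 1 2 5) = (0 1 6 2 5 3)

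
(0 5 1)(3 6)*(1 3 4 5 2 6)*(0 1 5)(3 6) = (0 2 3 5 6 4)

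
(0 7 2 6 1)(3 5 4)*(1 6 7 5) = (0 5 4 3 1)(2 7)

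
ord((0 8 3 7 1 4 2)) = 7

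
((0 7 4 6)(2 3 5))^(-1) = (0 6 4 7)(2 5 3)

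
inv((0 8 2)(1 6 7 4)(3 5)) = (0 2 8)(1 4 7 6)(3 5)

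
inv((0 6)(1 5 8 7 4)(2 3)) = (0 6)(1 4 7 8 5)(2 3)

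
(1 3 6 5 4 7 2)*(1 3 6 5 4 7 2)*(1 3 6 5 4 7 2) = (1 5 2 6 7 3 4)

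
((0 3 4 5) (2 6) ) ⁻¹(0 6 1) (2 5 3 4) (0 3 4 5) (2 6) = (0 4 5 6) (1 3 2) 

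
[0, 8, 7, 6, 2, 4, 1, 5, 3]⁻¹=[0, 6, 4, 8, 5, 7, 3, 2, 1]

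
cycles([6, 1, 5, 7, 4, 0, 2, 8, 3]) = (0 6 2 5)(3 7 8)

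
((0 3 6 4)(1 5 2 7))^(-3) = (0 3 6 4)(1 5 2 7)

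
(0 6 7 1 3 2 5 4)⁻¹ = (0 4 5 2 3 1 7 6)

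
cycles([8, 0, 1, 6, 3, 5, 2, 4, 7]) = (0 8 7 4 3 6 2 1)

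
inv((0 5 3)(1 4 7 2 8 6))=(0 3 5)(1 6 8 2 7 4)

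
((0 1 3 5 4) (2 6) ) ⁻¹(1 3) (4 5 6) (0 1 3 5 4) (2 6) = (0 4 2) (3 5) 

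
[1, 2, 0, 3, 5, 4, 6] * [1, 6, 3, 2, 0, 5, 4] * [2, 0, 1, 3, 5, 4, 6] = [6, 3, 0, 1, 4, 2, 5]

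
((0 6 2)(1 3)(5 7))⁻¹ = (0 2 6)(1 3)(5 7)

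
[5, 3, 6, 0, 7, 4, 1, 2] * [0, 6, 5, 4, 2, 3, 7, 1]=[3, 4, 7, 0, 1, 2, 6, 5]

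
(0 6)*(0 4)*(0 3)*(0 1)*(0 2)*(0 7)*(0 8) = (0 6 4 3 1 2 7 8)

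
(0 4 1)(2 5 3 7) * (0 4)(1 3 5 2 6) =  (1 4 3 7 6)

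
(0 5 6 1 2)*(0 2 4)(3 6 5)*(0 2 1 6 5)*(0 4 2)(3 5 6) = (0 5 4)(1 2)(3 6)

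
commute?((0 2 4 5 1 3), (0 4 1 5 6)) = no:(0 2 4 5 1 3)*(0 4 1 5 6) = (0 2 1 3 4 6), (0 4 1 5 6)*(0 2 4 5 1 3) = (0 5 6 2 4 3)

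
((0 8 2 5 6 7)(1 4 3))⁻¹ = (0 7 6 5 2 8)(1 3 4)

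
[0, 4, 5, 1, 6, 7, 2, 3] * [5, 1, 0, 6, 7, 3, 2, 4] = [5, 7, 3, 1, 2, 4, 0, 6]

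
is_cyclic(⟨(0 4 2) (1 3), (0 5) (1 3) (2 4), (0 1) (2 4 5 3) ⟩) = no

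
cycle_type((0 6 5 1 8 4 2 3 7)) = 9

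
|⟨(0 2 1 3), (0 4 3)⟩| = 120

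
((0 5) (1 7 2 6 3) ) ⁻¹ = (0 5) (1 3 6 2 7) 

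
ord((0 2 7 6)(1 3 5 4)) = 4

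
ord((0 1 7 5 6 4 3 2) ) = 8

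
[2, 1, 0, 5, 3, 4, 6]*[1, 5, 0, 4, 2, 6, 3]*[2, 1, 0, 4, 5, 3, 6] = [2, 3, 1, 6, 5, 0, 4]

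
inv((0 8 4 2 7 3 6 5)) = (0 5 6 3 7 2 4 8)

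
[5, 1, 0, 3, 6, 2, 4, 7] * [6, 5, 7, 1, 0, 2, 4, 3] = [2, 5, 6, 1, 4, 7, 0, 3]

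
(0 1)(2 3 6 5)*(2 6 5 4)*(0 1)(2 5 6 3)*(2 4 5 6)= (2 4 6 5 3)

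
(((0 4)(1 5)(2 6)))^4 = ()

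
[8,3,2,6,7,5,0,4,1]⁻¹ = [6,8,2,1,7,5,3,4,0]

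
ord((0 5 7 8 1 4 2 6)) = 8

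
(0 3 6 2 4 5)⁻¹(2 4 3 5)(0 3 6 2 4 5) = (0 4 5 6)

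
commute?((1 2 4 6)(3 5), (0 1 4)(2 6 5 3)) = no:(1 2 4 6)(3 5)*(0 1 4)(2 6 5 3) = (0 1 6 4 5 2), (0 1 4)(2 6 5 3)*(1 2 4 6)(3 5) = (0 2 1 6 3 4)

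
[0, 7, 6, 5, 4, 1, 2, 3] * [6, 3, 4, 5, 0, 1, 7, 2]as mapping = [0→6, 1→2, 2→7, 3→1, 4→0, 5→3, 6→4, 7→5]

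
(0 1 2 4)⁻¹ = (0 4 2 1)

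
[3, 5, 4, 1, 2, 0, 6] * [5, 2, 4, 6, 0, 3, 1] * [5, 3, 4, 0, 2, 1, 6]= [6, 0, 5, 4, 2, 1, 3]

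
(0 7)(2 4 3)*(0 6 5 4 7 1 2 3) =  (0 1 2 7 6 5 4)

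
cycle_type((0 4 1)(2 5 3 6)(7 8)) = 2.3.4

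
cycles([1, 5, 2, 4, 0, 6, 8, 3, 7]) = (0 1 5 6 8 7 3 4)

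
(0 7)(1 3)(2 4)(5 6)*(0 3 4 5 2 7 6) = (0 6 2 5)(1 4 7 3)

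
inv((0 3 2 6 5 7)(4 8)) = (0 7 5 6 2 3)(4 8)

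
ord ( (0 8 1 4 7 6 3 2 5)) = 9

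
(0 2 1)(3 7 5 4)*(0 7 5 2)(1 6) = (1 7 2 6)(3 5 4)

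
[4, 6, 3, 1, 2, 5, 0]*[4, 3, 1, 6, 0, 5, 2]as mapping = [0→0, 1→2, 2→6, 3→3, 4→1, 5→5, 6→4]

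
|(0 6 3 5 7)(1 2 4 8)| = 20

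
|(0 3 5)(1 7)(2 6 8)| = 6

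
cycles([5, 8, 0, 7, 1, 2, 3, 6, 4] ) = (0 5 2)(1 8 4)(3 7 6)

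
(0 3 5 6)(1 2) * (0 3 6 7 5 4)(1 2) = (0 6 3 4)(5 7)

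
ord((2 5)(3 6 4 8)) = 4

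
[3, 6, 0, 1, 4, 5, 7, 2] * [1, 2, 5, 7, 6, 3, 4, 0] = [7, 4, 1, 2, 6, 3, 0, 5]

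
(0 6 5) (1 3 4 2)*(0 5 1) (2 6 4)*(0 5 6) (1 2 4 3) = (0 3 4) (2 5 6) 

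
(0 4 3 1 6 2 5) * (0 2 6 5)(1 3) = (0 4 1 5 2)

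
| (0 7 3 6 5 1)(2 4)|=6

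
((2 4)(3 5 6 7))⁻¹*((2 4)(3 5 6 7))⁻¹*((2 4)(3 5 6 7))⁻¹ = (2 4)(3 5 6 7)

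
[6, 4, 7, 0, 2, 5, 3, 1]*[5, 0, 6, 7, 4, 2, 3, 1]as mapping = [0→3, 1→4, 2→1, 3→5, 4→6, 5→2, 6→7, 7→0]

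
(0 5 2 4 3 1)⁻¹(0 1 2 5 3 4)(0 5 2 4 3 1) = (0 4 2 1 3 5)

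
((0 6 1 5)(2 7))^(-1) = (0 5 1 6)(2 7)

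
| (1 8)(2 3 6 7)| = 4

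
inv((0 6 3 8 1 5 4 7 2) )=(0 2 7 4 5 1 8 3 6) 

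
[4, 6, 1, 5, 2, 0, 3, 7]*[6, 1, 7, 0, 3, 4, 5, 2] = [3, 5, 1, 4, 7, 6, 0, 2]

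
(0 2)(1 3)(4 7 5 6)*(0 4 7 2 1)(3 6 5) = (0 1 6 7 3)(2 4)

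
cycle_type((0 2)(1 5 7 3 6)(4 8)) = 2^2.5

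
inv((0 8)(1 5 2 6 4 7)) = (0 8)(1 7 4 6 2 5)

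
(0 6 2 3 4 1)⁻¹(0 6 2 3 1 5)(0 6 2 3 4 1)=(0 5 6 2 3 4)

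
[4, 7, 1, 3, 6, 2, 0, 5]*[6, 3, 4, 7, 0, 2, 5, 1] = [0, 1, 3, 7, 5, 4, 6, 2]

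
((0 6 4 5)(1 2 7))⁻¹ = (0 5 4 6)(1 7 2)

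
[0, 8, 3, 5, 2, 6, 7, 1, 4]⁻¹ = [0, 7, 4, 2, 8, 3, 5, 6, 1]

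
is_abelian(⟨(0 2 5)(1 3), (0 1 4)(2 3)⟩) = no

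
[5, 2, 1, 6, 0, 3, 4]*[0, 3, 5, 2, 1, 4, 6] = [4, 5, 3, 6, 0, 2, 1]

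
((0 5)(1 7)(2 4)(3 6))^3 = (0 5)(1 7)(2 4)(3 6)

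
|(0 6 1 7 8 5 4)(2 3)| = 14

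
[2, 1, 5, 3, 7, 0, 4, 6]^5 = [5, 1, 0, 3, 6, 2, 7, 4]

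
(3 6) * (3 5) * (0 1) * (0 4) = (0 1 4) (3 6 5) 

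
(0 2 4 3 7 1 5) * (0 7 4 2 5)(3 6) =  (0 5 7 1)(3 4 6)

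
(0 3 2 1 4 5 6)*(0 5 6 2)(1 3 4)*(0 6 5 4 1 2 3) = (0 1 2)(3 6 4 5)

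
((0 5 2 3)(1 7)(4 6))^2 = (0 2)(3 5)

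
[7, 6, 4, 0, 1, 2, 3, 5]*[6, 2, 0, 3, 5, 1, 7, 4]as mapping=[0→4, 1→7, 2→5, 3→6, 4→2, 5→0, 6→3, 7→1]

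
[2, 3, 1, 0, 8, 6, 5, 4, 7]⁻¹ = [3, 2, 0, 1, 7, 6, 5, 8, 4]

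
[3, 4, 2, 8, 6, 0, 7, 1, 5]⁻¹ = [5, 7, 2, 0, 1, 8, 4, 6, 3]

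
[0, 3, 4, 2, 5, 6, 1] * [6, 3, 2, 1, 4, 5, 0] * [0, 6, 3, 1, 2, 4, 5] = [5, 6, 2, 3, 4, 0, 1]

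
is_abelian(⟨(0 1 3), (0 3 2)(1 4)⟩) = no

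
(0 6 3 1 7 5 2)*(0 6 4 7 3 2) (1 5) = (0 4 7 1 3 5) (2 6) 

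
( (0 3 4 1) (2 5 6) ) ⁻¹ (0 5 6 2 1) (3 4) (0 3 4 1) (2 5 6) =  (0 3 6 2 5) (1 4) 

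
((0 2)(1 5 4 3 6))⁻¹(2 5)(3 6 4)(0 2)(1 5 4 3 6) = (0 4)(1 3 6)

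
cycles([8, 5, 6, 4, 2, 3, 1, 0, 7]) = (0 8 7)(1 5 3 4 2 6)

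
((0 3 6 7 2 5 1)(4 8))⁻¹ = (0 1 5 2 7 6 3)(4 8)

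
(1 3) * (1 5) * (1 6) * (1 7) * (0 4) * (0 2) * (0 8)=(0 4 2 8)(1 3 5 6 7)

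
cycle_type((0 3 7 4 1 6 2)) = 7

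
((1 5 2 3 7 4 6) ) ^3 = (1 3 6 2 4 5 7) 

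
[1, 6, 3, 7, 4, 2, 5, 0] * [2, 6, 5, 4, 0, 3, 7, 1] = [6, 7, 4, 1, 0, 5, 3, 2]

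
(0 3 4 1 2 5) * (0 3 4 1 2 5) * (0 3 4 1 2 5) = (0 1)(2 3)(4 5)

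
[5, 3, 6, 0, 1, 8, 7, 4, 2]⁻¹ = [3, 4, 8, 1, 7, 0, 2, 6, 5]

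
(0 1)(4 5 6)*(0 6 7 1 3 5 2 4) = (0 3 5 7 1 6)(2 4)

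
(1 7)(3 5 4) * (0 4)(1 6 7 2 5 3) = (0 4 1 2 5)(6 7)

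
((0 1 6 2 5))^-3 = (0 6 5 1 2)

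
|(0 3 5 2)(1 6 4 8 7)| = 20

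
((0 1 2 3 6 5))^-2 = (0 6 2)(1 5 3)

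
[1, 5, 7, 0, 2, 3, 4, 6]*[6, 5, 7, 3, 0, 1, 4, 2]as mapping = [0→5, 1→1, 2→2, 3→6, 4→7, 5→3, 6→0, 7→4]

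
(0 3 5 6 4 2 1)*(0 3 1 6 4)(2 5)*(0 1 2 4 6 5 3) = (0 2 5 6 1)(3 4)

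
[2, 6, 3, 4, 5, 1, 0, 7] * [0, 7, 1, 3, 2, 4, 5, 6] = [1, 5, 3, 2, 4, 7, 0, 6]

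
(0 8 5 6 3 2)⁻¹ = (0 2 3 6 5 8)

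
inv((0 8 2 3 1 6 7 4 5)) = (0 5 4 7 6 1 3 2 8)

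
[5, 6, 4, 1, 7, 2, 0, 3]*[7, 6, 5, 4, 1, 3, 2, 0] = [3, 2, 1, 6, 0, 5, 7, 4] 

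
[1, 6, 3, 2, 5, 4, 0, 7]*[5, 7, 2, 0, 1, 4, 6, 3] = [7, 6, 0, 2, 4, 1, 5, 3]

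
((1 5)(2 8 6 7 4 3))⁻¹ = (1 5)(2 3 4 7 6 8)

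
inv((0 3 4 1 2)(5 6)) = (0 2 1 4 3)(5 6)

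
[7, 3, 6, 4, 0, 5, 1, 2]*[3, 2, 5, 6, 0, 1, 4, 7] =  [7, 6, 4, 0, 3, 1, 2, 5]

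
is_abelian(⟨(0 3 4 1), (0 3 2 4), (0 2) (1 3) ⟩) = no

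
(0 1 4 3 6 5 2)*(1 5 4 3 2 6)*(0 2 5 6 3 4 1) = (0 6 1 4 5 3)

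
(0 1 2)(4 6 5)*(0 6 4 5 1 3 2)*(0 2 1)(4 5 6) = (0 3 1 2 4 5 6)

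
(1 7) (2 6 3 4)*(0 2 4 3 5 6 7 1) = (0 2 7) (5 6) 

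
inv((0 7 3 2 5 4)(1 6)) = (0 4 5 2 3 7)(1 6)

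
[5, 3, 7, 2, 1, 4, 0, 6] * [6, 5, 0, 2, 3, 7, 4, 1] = [7, 2, 1, 0, 5, 3, 6, 4]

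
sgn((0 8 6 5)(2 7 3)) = -1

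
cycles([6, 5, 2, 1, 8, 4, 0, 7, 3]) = (0 6)(1 5 4 8 3)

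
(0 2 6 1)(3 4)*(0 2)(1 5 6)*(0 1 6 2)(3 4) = (0 1)(2 6 5)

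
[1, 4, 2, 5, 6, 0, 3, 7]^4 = [3, 5, 2, 4, 0, 6, 1, 7]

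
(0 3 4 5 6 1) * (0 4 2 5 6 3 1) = (0 1 4 6)(2 5 3)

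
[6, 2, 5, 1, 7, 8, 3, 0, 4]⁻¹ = [7, 3, 1, 6, 8, 2, 0, 4, 5]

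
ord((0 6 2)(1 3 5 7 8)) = 15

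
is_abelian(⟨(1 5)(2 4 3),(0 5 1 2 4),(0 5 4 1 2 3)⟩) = no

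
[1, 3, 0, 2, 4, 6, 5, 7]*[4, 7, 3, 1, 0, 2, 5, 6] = [7, 1, 4, 3, 0, 5, 2, 6] 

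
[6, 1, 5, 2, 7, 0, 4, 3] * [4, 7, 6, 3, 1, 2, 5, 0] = [5, 7, 2, 6, 0, 4, 1, 3]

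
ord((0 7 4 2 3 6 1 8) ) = 8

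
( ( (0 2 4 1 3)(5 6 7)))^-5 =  (5 6 7)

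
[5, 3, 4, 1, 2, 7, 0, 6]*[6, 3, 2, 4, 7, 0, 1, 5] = [0, 4, 7, 3, 2, 5, 6, 1]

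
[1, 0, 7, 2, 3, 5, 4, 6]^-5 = [1, 0, 2, 3, 4, 5, 6, 7]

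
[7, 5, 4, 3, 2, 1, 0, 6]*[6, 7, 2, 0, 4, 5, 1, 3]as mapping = [0→3, 1→5, 2→4, 3→0, 4→2, 5→7, 6→6, 7→1]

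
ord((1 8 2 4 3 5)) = 6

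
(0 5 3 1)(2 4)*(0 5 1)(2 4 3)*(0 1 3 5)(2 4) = (0 3 1)(2 5 4)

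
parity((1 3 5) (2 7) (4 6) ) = even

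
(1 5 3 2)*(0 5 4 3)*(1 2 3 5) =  (0 1 4 5)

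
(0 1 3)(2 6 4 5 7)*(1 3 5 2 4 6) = (0 3)(1 5 7 4 2)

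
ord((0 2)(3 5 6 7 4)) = 10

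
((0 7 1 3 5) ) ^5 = () 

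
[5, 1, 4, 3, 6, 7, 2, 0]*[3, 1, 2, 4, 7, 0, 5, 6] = [0, 1, 7, 4, 5, 6, 2, 3]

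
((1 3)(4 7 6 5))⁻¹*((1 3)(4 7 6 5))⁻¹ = (4 6)(5 7)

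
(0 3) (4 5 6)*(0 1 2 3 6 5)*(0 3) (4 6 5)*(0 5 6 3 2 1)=(0 6 3) (2 5 4) 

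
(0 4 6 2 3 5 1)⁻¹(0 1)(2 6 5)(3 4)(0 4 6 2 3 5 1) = (0 4)(1 3 2)(5 6)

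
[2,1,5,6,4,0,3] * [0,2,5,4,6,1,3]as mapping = [0→5,1→2,2→1,3→3,4→6,5→0,6→4]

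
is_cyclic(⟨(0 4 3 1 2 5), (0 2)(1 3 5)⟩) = no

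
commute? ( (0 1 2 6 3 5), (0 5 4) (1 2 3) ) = no: (0 1 2 6 3 5)*(0 5 4) (1 2 3) = (0 2 6 1 3 4), (0 5 4) (1 2 3)*(0 1 2 6 3 5) = (1 6 3 2 5 4) 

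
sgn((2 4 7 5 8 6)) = -1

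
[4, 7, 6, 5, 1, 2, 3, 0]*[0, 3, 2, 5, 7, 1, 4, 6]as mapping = [0→7, 1→6, 2→4, 3→1, 4→3, 5→2, 6→5, 7→0]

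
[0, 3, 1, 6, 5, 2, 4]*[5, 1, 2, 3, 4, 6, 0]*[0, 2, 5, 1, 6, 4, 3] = [4, 1, 2, 0, 3, 5, 6]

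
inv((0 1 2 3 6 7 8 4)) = (0 4 8 7 6 3 2 1)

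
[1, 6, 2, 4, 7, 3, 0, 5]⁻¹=[6, 0, 2, 5, 3, 7, 1, 4]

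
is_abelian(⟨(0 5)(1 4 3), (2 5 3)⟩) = no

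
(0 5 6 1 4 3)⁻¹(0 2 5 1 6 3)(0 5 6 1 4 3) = (0 5 2 6 4 1)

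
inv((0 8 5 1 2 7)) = (0 7 2 1 5 8)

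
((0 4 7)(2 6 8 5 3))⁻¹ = (0 7 4)(2 3 5 8 6)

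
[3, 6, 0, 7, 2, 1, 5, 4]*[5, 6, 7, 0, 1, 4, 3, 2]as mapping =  [0→0, 1→3, 2→5, 3→2, 4→7, 5→6, 6→4, 7→1]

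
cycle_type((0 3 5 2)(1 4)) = 2.4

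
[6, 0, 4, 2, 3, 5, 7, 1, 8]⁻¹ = [1, 7, 3, 4, 2, 5, 0, 6, 8]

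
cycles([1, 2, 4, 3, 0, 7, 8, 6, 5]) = (0 1 2 4)(5 7 6 8)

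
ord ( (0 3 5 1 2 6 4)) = 7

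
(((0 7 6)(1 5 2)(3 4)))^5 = (0 6 7)(1 2 5)(3 4)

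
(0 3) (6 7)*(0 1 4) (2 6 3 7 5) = (0 7 3 1 4) (2 6 5) 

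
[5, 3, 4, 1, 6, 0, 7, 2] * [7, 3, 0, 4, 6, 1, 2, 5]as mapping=[0→1, 1→4, 2→6, 3→3, 4→2, 5→7, 6→5, 7→0]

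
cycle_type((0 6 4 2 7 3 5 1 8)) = 9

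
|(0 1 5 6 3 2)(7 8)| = 6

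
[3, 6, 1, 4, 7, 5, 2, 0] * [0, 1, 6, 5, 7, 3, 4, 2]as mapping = [0→5, 1→4, 2→1, 3→7, 4→2, 5→3, 6→6, 7→0]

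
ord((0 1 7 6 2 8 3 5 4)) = 9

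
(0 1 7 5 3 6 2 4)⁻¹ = (0 4 2 6 3 5 7 1)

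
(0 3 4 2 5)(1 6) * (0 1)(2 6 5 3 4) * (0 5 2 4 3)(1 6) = (0 3 4 1 2)(5 6)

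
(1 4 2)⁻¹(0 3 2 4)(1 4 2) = (0 3 1 2)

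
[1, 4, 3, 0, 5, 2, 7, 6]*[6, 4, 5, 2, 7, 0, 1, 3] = [4, 7, 2, 6, 0, 5, 3, 1]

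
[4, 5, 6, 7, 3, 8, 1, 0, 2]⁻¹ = [7, 6, 8, 4, 0, 1, 2, 3, 5]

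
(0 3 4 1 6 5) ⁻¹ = (0 5 6 1 4 3) 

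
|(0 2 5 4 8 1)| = 6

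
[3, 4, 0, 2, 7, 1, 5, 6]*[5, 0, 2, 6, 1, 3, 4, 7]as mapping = [0→6, 1→1, 2→5, 3→2, 4→7, 5→0, 6→3, 7→4]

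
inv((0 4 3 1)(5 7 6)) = (0 1 3 4)(5 6 7)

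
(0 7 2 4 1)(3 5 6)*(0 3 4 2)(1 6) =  (0 7)(1 3 5)(4 6)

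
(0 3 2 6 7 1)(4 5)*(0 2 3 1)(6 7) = (0 1 2 7)(4 5)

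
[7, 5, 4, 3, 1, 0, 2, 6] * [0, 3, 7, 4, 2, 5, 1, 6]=[6, 5, 2, 4, 3, 0, 7, 1]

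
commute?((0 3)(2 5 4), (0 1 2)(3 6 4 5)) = no:(0 3)(2 5 4)*(0 1 2)(3 6 4 5) = (0 6 4)(1 2 3), (0 1 2)(3 6 4 5)*(0 3)(2 5 4) = (0 1 5)(2 3 6)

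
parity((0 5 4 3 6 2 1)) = even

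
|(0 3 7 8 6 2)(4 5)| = 6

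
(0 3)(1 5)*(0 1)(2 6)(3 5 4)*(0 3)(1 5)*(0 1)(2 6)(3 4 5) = (1 5 4)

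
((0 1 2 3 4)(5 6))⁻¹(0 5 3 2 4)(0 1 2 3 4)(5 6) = (0 1 6 4 3)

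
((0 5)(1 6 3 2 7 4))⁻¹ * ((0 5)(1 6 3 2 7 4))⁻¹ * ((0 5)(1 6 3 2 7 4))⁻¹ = (0 5)(1 2)(3 4)(6 7)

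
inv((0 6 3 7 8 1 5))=(0 5 1 8 7 3 6)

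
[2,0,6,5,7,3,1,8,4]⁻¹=[1,6,0,5,8,3,2,4,7]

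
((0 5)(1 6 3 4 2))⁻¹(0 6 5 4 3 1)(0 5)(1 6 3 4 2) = (0 2 4 6 5 3)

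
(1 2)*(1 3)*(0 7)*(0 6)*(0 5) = (0 7 6 5)(1 2 3)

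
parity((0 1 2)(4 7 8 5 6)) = even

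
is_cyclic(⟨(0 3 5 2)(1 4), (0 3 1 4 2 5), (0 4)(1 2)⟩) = no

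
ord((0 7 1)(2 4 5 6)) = 12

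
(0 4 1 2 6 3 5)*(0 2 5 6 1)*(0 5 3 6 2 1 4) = (1 3 2 4 5)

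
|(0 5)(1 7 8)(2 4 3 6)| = 12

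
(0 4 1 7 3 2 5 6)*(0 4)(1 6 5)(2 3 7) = (1 2)(4 6)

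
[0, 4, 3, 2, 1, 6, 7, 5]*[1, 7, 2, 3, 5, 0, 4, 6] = [1, 5, 3, 2, 7, 4, 6, 0]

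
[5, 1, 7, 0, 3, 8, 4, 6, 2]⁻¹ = [3, 1, 8, 4, 6, 0, 7, 2, 5]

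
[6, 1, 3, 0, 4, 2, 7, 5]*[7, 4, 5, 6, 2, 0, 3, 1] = [3, 4, 6, 7, 2, 5, 1, 0]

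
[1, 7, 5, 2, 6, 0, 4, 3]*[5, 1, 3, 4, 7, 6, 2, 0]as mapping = [0→1, 1→0, 2→6, 3→3, 4→2, 5→5, 6→7, 7→4]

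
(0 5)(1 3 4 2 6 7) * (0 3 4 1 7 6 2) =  (0 5 3 1 4)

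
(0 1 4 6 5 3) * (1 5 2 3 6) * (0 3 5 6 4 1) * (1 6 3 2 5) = (0 3 2 1 6 5 4)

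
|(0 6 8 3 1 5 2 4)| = 8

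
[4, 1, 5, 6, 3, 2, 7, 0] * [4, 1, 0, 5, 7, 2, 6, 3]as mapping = [0→7, 1→1, 2→2, 3→6, 4→5, 5→0, 6→3, 7→4]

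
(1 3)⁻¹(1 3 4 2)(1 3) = (1 4 2 3)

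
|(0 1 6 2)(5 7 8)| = 12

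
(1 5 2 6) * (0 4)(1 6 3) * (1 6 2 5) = (0 4)(2 3 6)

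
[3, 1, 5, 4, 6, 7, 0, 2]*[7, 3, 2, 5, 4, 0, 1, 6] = [5, 3, 0, 4, 1, 6, 7, 2]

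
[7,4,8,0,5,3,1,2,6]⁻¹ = [3,6,7,5,1,4,8,0,2]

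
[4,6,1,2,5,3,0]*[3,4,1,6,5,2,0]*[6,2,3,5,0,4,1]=[4,6,0,2,3,1,5]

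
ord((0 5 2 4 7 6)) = 6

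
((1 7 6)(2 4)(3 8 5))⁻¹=(1 6 7)(2 4)(3 5 8)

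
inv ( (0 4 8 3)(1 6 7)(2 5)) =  (0 3 8 4)(1 7 6)(2 5)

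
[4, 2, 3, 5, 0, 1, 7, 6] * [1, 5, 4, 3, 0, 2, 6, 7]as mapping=[0→0, 1→4, 2→3, 3→2, 4→1, 5→5, 6→7, 7→6]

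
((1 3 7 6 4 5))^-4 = (1 7 4)(3 6 5)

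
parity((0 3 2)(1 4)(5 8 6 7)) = even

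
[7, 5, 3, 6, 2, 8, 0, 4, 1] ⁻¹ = [6, 8, 4, 2, 7, 1, 3, 0, 5] 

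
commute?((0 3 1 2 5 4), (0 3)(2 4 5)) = no:(0 3 1 2 5 4)*(0 3)(2 4 5) = (1 4 3), (0 3)(2 4 5)*(0 3 1 2 5 4) = (0 1 2)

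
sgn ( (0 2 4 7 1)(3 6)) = -1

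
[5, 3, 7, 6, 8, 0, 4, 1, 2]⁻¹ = [5, 7, 8, 1, 6, 0, 3, 2, 4]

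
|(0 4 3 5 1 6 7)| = 7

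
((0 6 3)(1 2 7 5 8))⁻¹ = (0 3 6)(1 8 5 7 2)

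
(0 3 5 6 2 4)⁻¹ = (0 4 2 6 5 3)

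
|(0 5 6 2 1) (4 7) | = 10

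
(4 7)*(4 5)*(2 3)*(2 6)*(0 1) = (0 1)(2 3 6)(4 7 5)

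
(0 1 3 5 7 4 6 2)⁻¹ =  (0 2 6 4 7 5 3 1)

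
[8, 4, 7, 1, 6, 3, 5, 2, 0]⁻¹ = [8, 3, 7, 5, 1, 6, 4, 2, 0]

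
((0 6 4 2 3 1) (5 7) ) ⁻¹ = (0 1 3 2 4 6) (5 7) 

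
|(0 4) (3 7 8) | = 6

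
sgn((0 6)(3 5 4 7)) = 1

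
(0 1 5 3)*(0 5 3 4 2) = (0 1 3 5 4 2)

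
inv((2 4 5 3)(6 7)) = (2 3 5 4)(6 7)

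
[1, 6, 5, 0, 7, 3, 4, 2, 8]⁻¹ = [3, 0, 7, 5, 6, 2, 1, 4, 8]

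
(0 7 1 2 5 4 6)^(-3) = (0 5 7 4 1 6 2)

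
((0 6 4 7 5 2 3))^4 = (0 5 6 2 4 3 7)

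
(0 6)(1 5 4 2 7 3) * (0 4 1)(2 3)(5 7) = (0 6 4 3)(1 7 2 5)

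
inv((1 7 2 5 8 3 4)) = (1 4 3 8 5 2 7)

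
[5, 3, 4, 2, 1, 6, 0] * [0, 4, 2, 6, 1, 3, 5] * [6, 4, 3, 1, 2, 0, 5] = [1, 5, 4, 3, 2, 0, 6]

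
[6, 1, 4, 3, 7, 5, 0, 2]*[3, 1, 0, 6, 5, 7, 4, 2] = [4, 1, 5, 6, 2, 7, 3, 0] 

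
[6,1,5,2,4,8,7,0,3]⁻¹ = [7,1,3,8,4,2,0,6,5]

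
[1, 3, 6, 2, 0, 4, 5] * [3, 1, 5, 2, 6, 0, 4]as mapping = [0→1, 1→2, 2→4, 3→5, 4→3, 5→6, 6→0]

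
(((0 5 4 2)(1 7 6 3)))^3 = (0 2 4 5)(1 3 6 7)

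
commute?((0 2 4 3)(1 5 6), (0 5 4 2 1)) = no:(0 2 4 3)(1 5 6)*(0 5 4 2 1) = (0 1 4 3 5 6), (0 5 4 2 1)*(0 2 4 3)(1 5 6) = (0 6 1 2 5 3)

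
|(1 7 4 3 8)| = 5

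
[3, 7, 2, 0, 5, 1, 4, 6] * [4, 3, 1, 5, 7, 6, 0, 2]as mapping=[0→5, 1→2, 2→1, 3→4, 4→6, 5→3, 6→7, 7→0]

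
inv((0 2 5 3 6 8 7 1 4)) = (0 4 1 7 8 6 3 5 2)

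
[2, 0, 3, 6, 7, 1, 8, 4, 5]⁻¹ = [1, 5, 0, 2, 7, 8, 3, 4, 6]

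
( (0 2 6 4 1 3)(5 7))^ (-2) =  (0 1 6)(2 3 4)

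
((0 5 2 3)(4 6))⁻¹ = (0 3 2 5)(4 6)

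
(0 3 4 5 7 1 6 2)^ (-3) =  (0 1 4 2 7 3 6 5)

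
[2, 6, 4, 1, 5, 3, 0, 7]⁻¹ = [6, 3, 0, 5, 2, 4, 1, 7]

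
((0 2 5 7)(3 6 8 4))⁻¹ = (0 7 5 2)(3 4 8 6)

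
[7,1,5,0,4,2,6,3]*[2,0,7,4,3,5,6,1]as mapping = [0→1,1→0,2→5,3→2,4→3,5→7,6→6,7→4]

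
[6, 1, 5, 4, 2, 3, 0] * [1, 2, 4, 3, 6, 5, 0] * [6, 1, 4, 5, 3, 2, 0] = [6, 4, 2, 0, 3, 5, 1]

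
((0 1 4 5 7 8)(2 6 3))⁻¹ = (0 8 7 5 4 1)(2 3 6)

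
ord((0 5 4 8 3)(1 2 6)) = 15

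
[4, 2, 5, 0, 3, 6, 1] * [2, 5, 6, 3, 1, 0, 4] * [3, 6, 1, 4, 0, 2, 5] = [6, 5, 3, 1, 4, 0, 2]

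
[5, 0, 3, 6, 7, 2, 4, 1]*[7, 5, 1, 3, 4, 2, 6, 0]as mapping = [0→2, 1→7, 2→3, 3→6, 4→0, 5→1, 6→4, 7→5]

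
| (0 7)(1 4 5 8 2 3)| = 6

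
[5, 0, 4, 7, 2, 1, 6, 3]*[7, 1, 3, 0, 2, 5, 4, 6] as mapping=[0→5, 1→7, 2→2, 3→6, 4→3, 5→1, 6→4, 7→0] 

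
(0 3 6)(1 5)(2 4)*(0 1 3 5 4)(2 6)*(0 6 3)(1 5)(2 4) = (0 1 2 6 5)(3 4)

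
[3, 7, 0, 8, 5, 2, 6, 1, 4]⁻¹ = [2, 7, 5, 0, 8, 4, 6, 1, 3]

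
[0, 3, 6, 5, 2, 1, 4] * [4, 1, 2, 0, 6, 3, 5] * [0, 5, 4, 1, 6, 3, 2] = [6, 0, 3, 1, 4, 5, 2]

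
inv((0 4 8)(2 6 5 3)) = (0 8 4)(2 3 5 6)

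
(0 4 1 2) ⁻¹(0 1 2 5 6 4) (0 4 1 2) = (0 5 6 1 4 2) 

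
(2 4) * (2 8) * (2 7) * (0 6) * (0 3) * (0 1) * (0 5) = (0 6 3 1 5)(2 4 8 7)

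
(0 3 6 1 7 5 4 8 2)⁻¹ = (0 2 8 4 5 7 1 6 3)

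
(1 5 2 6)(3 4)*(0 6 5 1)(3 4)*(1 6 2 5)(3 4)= (0 2 1 6)(3 4)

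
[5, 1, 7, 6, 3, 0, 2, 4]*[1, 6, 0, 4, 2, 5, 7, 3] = [5, 6, 3, 7, 4, 1, 0, 2]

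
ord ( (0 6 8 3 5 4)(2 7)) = 6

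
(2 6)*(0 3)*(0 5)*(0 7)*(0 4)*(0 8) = (0 3 5 7 4 8)(2 6)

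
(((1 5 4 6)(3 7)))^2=(1 4)(5 6)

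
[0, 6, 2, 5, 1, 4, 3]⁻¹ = [0, 4, 2, 6, 5, 3, 1]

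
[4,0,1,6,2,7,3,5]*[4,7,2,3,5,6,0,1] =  [5,4,7,0,2,1,3,6]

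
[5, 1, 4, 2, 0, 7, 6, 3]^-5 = [5, 1, 4, 2, 0, 7, 6, 3]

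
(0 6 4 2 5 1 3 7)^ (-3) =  (0 1 4 7 5 6 3 2)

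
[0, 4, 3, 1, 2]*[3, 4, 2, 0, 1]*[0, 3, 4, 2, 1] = [2, 3, 0, 1, 4]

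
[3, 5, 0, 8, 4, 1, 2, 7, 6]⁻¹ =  [2, 5, 6, 0, 4, 1, 8, 7, 3]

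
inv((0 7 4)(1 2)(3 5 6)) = (0 4 7)(1 2)(3 6 5)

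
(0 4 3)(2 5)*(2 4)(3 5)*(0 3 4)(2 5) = (0 5)(2 4)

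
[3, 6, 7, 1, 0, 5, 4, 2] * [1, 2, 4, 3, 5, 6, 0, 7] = [3, 0, 7, 2, 1, 6, 5, 4]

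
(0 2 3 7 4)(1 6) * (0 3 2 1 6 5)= (0 1 5)(3 7 4)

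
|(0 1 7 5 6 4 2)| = 7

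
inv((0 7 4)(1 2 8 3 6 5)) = (0 4 7)(1 5 6 3 8 2)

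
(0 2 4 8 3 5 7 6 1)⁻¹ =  (0 1 6 7 5 3 8 4 2)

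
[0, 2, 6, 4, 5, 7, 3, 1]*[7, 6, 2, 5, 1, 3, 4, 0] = [7, 2, 4, 1, 3, 0, 5, 6]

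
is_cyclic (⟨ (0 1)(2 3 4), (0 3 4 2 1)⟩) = no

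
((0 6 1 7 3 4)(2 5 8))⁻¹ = (0 4 3 7 1 6)(2 8 5)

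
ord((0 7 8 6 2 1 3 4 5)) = 9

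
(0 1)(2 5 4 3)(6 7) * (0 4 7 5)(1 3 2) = (0 3 1 4 2)(5 7 6)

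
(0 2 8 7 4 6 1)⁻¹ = (0 1 6 4 7 8 2)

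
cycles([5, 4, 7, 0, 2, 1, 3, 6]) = (0 5 1 4 2 7 6 3)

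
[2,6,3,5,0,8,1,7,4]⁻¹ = [4,6,0,2,8,3,1,7,5]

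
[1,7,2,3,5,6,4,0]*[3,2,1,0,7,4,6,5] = [2,5,1,0,4,6,7,3]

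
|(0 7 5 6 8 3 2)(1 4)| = 14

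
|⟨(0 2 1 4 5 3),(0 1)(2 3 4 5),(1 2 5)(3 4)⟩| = 720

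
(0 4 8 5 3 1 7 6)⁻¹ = (0 6 7 1 3 5 8 4)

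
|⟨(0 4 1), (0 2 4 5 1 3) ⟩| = 18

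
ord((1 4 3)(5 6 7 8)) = 12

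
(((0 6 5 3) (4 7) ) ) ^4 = () 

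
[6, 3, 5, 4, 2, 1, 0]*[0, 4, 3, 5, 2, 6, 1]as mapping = [0→1, 1→5, 2→6, 3→2, 4→3, 5→4, 6→0]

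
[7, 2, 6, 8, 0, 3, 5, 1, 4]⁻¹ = [4, 7, 1, 5, 8, 6, 2, 0, 3]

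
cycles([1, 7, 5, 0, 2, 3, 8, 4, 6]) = (0 1 7 4 2 5 3)(6 8)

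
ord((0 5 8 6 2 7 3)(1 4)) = 14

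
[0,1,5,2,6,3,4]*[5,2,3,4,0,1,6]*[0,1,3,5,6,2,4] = [2,3,1,5,4,6,0]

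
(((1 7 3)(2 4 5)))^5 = (1 3 7)(2 5 4)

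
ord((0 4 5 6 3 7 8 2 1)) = 9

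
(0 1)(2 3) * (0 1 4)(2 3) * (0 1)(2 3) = (0 4 1)(2 3)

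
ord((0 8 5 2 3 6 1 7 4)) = 9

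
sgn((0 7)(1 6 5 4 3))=-1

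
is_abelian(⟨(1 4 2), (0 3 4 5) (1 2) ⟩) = no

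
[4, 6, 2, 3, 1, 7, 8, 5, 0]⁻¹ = [8, 4, 2, 3, 0, 7, 1, 5, 6]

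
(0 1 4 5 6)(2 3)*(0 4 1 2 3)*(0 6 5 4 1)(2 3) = (0 3 2 6 1)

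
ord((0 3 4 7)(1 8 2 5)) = 4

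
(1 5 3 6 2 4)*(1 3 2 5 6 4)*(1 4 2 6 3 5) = (1 3 2 4 5 6)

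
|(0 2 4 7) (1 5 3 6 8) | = 20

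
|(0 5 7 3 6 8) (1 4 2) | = 6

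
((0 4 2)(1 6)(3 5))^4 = (0 4 2)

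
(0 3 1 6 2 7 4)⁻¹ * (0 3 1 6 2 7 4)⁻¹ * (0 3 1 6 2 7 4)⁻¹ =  (0 2 3 7 1 4 6)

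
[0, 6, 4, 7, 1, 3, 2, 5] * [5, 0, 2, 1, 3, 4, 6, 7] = [5, 6, 3, 7, 0, 1, 2, 4]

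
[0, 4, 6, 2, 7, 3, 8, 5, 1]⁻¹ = [0, 8, 3, 5, 1, 7, 2, 4, 6]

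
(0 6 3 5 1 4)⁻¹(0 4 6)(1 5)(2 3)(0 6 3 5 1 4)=(0 3 6)(1 4)(2 5)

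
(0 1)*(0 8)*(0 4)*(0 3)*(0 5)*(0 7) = (0 1 8 4 3 5 7) 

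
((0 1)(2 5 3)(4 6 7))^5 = (0 1)(2 3 5)(4 7 6)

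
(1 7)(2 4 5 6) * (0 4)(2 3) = (0 4 5 6 3 2)(1 7)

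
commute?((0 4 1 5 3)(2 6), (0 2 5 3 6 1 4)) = no:(0 4 1 5 3)(2 6) * (0 2 5 3 6 1 4) = (1 3 2)(5 6), (0 2 5 3 6 1 4) * (0 4 1 5 3)(2 6) = (0 6 5)(2 3)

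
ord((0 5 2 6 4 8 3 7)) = 8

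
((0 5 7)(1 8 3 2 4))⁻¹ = (0 7 5)(1 4 2 3 8)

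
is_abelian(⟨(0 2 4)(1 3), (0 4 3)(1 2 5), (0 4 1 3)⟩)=no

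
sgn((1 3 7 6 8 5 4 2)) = -1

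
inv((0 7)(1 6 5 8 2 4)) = (0 7)(1 4 2 8 5 6)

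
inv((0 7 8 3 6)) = (0 6 3 8 7)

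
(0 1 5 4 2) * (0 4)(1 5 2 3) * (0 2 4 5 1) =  (0 1 4 3)(2 5)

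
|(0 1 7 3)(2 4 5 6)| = 4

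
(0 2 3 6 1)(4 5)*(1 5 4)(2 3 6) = (0 3 2 6 5 1)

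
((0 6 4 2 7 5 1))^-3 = (0 7 6 5 4 1 2)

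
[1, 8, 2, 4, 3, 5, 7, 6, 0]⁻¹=[8, 0, 2, 4, 3, 5, 7, 6, 1]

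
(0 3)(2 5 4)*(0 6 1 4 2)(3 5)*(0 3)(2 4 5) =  (0 2)(1 5 4 3 6)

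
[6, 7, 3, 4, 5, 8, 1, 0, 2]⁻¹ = [7, 6, 8, 2, 3, 4, 0, 1, 5]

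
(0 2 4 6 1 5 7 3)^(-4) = (0 1)(2 5)(3 6)(4 7)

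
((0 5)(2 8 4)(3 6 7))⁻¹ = (0 5)(2 4 8)(3 7 6)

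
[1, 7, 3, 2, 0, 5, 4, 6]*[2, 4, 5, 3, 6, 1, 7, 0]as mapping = [0→4, 1→0, 2→3, 3→5, 4→2, 5→1, 6→6, 7→7]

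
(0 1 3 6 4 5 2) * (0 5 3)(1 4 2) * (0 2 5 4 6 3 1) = (0 6 5)(1 2 4)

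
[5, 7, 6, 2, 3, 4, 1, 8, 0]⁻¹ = [8, 6, 3, 4, 5, 0, 2, 1, 7]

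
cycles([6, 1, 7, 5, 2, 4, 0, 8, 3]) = (0 6)(2 7 8 3 5 4)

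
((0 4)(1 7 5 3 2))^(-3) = (0 4)(1 5 2 7 3)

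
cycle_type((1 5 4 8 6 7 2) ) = 7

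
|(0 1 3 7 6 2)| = 6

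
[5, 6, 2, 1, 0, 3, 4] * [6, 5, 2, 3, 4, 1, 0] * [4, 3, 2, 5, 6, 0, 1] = [3, 4, 2, 0, 1, 5, 6]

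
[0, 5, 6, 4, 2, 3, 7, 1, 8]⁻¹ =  [0, 7, 4, 5, 3, 1, 2, 6, 8]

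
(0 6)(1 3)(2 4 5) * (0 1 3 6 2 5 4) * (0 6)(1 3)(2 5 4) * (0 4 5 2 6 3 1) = (0 2 3)(1 4 6)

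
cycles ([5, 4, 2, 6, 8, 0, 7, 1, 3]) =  (0 5)(1 4 8 3 6 7)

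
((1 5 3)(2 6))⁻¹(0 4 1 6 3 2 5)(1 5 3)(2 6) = (0 4 5 2 1 6 3)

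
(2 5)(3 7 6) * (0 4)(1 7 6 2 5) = (0 4)(1 7 2)(3 6)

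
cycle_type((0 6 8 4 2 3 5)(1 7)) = 2.7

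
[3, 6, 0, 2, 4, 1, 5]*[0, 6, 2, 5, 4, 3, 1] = [5, 1, 0, 2, 4, 6, 3]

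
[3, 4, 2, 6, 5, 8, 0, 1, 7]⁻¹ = [6, 7, 2, 0, 1, 4, 3, 8, 5]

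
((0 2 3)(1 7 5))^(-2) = (0 2 3)(1 7 5)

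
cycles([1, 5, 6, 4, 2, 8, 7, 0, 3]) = (0 1 5 8 3 4 2 6 7)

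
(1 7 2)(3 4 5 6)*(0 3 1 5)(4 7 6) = (0 3 7 2 5 4)(1 6)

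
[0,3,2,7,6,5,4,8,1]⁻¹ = [0,8,2,1,6,5,4,3,7]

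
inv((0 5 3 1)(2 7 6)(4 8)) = (0 1 3 5)(2 6 7)(4 8)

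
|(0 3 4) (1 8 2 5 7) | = 15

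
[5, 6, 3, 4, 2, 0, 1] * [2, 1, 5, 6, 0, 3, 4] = [3, 4, 6, 0, 5, 2, 1]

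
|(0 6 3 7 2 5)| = 6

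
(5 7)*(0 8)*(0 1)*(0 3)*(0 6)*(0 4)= (0 8 1 3 6 4)(5 7)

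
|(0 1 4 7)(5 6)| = 4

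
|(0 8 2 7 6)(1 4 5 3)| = 20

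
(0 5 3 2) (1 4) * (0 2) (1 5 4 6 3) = (0 4 5 1 6 3) 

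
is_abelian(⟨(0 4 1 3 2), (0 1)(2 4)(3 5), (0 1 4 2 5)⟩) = no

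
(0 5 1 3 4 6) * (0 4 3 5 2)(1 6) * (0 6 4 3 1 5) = (0 2 6 3 1)(4 5)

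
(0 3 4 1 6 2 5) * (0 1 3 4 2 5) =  (0 4 3 2)(1 6 5)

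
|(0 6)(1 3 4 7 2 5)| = 6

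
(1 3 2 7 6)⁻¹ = (1 6 7 2 3)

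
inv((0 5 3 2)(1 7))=(0 2 3 5)(1 7)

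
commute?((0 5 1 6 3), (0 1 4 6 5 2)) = no:(0 5 1 6 3)*(0 1 4 6 5 2) = (0 2)(1 5 4 6 3), (0 1 4 6 5 2)*(0 5 1 6 3) = (0 6 1 4 3)(2 5)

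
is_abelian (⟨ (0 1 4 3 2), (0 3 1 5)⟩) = no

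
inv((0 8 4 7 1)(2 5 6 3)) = (0 1 7 4 8)(2 3 6 5)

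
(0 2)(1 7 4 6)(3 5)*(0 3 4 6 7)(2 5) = (0 5 4 7 6 1)(2 3)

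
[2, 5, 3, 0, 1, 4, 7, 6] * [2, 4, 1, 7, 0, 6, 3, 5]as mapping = [0→1, 1→6, 2→7, 3→2, 4→4, 5→0, 6→5, 7→3]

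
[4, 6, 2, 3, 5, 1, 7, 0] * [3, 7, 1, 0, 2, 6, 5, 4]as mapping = [0→2, 1→5, 2→1, 3→0, 4→6, 5→7, 6→4, 7→3]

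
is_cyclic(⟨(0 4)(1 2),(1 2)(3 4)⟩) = no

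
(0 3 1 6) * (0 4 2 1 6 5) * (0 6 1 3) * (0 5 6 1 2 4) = (0 5 1 6)(2 3)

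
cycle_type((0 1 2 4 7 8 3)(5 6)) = 2.7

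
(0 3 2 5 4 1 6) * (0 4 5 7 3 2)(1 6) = (0 2 7 3)(4 6)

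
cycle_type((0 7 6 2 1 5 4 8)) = 8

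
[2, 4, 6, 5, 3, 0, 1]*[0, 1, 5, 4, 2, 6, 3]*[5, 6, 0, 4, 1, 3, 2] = [3, 0, 4, 2, 1, 5, 6]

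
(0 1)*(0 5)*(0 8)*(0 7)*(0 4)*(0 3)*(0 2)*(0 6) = (0 1 5 8 7 4 3 2 6)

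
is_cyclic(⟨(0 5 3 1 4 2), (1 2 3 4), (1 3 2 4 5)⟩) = no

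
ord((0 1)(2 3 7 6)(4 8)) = 4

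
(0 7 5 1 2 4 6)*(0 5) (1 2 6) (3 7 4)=(0 4 1 6 5 2 3 7) 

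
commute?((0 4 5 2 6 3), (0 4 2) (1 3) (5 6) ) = no:(0 4 5 2 6 3)*(0 4 2) (1 3) (5 6) = (0 2 5) (1 3 4 6), (0 4 2) (1 3) (5 6)*(0 4 5 2 6 3) = (0 5 3 1) (2 4 6) 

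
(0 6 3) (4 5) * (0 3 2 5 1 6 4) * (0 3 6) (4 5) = (0 5 3 6 2 4 1) 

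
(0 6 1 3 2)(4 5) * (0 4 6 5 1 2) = (0 5 6 2 4 1 3)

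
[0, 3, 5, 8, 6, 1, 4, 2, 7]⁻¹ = [0, 5, 7, 1, 6, 2, 4, 8, 3]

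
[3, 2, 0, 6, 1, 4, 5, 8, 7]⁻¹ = [2, 4, 1, 0, 5, 6, 3, 8, 7]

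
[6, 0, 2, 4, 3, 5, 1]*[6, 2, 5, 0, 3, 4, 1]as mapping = [0→1, 1→6, 2→5, 3→3, 4→0, 5→4, 6→2]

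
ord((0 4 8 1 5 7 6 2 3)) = 9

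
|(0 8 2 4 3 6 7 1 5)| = 9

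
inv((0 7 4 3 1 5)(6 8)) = (0 5 1 3 4 7)(6 8)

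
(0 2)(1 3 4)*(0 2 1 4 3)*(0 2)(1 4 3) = (0 4 3 1 2)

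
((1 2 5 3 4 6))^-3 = (1 3)(2 4)(5 6)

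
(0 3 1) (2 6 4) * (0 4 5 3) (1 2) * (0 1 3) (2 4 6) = (0 1 6 5) (3 4) 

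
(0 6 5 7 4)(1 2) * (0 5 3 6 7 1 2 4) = (0 7)(1 4 5)(3 6)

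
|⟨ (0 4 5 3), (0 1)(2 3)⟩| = 120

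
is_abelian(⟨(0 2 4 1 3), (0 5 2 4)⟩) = no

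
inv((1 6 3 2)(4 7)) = (1 2 3 6)(4 7)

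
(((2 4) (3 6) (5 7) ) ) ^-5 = (2 4) (3 6) (5 7) 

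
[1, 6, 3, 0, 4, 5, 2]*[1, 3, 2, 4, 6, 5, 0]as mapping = [0→3, 1→0, 2→4, 3→1, 4→6, 5→5, 6→2]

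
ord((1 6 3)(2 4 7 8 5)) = 15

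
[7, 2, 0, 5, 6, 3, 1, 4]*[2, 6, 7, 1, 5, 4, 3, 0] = [0, 7, 2, 4, 3, 1, 6, 5]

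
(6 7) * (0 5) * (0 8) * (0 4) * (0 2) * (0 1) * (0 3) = (0 5 8 4 2 1 3)(6 7)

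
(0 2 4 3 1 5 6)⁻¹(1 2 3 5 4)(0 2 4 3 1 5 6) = (1 6 3 5 4)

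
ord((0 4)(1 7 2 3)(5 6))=4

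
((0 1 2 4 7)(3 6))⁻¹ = (0 7 4 2 1)(3 6)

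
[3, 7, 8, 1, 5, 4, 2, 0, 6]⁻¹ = [7, 3, 6, 0, 5, 4, 8, 1, 2]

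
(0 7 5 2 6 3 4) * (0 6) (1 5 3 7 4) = (0 4 6 7 3 1 5 2) 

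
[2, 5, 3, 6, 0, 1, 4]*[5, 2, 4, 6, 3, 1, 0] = [4, 1, 6, 0, 5, 2, 3]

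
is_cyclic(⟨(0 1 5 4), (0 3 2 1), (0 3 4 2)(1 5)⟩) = no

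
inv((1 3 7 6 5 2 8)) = (1 8 2 5 6 7 3)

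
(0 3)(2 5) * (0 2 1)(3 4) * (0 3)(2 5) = (0 4)(1 3 5)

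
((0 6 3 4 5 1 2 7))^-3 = (0 1 3 7 5 6 2 4)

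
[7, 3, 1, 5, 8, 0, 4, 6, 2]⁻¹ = [5, 2, 8, 1, 6, 3, 7, 0, 4]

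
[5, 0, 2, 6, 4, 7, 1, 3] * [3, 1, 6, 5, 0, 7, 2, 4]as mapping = [0→7, 1→3, 2→6, 3→2, 4→0, 5→4, 6→1, 7→5]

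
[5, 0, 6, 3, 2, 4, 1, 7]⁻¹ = [1, 6, 4, 3, 5, 0, 2, 7]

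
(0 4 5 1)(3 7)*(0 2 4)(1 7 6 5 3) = (1 2 4 3 6 5 7)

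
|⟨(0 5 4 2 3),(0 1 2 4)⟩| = 720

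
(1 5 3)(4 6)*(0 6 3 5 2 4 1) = (0 6 1 2 4 3)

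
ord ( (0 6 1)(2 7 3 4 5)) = 15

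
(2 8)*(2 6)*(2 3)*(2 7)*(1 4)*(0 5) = (0 5)(1 4)(2 8 6 3 7)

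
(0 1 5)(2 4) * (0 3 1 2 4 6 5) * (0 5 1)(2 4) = (0 4 2 6 1 5 3)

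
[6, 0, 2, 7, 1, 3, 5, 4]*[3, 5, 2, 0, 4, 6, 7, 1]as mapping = [0→7, 1→3, 2→2, 3→1, 4→5, 5→0, 6→6, 7→4]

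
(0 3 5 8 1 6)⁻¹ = (0 6 1 8 5 3)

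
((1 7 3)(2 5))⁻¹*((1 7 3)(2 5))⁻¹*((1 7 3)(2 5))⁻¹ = (2 5)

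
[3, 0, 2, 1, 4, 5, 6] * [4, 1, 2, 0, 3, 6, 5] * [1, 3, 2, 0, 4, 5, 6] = [1, 4, 2, 3, 0, 6, 5] 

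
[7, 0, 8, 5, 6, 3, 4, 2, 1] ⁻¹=[1, 8, 7, 5, 6, 3, 4, 0, 2] 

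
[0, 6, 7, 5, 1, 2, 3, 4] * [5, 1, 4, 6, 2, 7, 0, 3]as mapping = [0→5, 1→0, 2→3, 3→7, 4→1, 5→4, 6→6, 7→2]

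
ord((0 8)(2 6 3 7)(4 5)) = 4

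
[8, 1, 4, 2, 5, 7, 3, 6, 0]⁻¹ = [8, 1, 3, 6, 2, 4, 7, 5, 0]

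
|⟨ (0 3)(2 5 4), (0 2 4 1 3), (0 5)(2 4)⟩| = 720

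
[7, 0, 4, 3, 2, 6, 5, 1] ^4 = [7, 0, 2, 3, 4, 5, 6, 1] 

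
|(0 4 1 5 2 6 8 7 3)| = 9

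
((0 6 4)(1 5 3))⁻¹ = (0 4 6)(1 3 5)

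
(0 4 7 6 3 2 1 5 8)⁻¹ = (0 8 5 1 2 3 6 7 4)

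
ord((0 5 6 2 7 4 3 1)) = 8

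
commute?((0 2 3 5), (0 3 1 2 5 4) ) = no:(0 2 3 5)*(0 3 1 2 5 4) = (0 5 3 4) (1 2), (0 3 1 2 5 4)*(0 2 3 5) = (0 5 4 2) (1 3) 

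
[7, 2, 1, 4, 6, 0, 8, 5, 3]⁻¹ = [5, 2, 1, 8, 3, 7, 4, 0, 6]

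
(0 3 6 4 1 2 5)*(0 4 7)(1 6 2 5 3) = (0 1 5 4 6 7)(2 3)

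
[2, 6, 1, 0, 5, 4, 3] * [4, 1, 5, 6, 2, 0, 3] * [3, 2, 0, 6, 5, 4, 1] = [4, 6, 2, 5, 3, 0, 1]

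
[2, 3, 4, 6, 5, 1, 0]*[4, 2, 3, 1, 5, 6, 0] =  [3, 1, 5, 0, 6, 2, 4]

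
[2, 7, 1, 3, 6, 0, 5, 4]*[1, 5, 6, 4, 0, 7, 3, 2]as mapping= [0→6, 1→2, 2→5, 3→4, 4→3, 5→1, 6→7, 7→0]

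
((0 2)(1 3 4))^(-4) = (1 4 3)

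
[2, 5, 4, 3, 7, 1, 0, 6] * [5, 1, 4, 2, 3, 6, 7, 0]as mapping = [0→4, 1→6, 2→3, 3→2, 4→0, 5→1, 6→5, 7→7]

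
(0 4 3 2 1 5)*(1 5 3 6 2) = (0 4 6 2 5)(1 3)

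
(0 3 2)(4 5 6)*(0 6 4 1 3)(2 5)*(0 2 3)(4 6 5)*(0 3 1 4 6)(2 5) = (0 5)(1 3 6 4)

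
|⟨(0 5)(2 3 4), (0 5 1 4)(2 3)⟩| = 720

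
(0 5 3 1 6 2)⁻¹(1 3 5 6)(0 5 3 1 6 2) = (1 3 2 6)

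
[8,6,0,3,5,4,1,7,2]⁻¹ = [2,6,8,3,5,4,1,7,0]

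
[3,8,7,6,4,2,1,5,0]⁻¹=[8,6,5,0,4,7,3,2,1]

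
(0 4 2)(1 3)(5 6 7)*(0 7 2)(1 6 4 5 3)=(0 5 4)(2 7 3 6)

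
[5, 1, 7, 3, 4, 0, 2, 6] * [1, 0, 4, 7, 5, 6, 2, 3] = [6, 0, 3, 7, 5, 1, 4, 2]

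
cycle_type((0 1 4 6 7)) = 5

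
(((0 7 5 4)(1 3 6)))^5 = (0 7 5 4)(1 6 3)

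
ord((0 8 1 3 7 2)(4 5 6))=6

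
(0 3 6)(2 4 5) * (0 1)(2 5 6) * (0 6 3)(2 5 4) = (1 6)(3 5 4)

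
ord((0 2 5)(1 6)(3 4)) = 6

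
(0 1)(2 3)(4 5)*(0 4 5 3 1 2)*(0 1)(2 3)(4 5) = (0 3 1 5 4 2)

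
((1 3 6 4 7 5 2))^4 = (1 7 3 5 6 2 4)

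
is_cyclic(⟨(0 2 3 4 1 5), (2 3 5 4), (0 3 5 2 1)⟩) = no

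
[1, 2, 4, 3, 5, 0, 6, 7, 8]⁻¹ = [5, 0, 1, 3, 2, 4, 6, 7, 8]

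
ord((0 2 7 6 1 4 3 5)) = 8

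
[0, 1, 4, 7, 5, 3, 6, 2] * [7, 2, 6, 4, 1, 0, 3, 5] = [7, 2, 1, 5, 0, 4, 3, 6]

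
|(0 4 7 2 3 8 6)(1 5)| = 14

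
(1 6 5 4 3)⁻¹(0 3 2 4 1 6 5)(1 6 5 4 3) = (0 1 2 3 6 5 4)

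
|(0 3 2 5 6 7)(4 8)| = 6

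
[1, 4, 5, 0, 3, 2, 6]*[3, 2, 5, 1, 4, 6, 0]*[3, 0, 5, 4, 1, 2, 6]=[5, 1, 6, 4, 0, 2, 3]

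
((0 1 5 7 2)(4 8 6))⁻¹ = (0 2 7 5 1)(4 6 8)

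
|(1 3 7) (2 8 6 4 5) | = 15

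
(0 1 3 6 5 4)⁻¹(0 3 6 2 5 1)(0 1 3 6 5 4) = (1 6 5 2 4 3)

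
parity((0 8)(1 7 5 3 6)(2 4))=even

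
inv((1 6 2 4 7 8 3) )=(1 3 8 7 4 2 6) 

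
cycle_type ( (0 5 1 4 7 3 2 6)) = 8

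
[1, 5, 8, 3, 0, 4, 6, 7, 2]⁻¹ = [4, 0, 8, 3, 5, 1, 6, 7, 2]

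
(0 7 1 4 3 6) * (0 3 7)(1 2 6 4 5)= (1 5)(2 6 3 4 7)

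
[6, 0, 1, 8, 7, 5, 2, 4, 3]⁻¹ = [1, 2, 6, 8, 7, 5, 0, 4, 3]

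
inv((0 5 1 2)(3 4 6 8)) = (0 2 1 5)(3 8 6 4)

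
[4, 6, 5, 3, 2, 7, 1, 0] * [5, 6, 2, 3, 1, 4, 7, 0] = [1, 7, 4, 3, 2, 0, 6, 5]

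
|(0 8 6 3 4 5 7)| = 7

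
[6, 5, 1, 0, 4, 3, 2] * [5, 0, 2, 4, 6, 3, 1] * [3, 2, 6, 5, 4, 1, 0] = [2, 5, 3, 1, 0, 4, 6]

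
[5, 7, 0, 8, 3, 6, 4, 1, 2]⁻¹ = [2, 7, 8, 4, 6, 0, 5, 1, 3]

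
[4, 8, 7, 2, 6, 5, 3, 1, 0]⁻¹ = [8, 7, 3, 6, 0, 5, 4, 2, 1]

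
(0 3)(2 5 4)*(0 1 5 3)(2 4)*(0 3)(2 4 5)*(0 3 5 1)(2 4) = (0 5 2 3)(1 4)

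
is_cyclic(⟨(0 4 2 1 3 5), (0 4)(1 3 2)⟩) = no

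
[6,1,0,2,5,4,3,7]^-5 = [2,1,3,6,5,4,0,7]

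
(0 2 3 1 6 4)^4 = (0 6 3)(1 2 4)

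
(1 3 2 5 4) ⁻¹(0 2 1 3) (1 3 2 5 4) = (0 5 3 2) 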